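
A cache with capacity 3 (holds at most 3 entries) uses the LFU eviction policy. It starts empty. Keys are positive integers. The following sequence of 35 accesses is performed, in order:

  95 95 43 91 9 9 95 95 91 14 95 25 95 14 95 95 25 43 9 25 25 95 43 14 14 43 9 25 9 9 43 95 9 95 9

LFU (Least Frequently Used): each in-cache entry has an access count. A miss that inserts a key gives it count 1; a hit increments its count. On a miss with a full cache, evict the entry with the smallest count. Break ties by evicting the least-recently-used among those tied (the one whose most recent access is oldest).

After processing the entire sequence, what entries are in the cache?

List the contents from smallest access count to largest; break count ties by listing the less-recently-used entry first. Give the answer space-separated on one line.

Answer: 43 9 95

Derivation:
LFU simulation (capacity=3):
  1. access 95: MISS. Cache: [95(c=1)]
  2. access 95: HIT, count now 2. Cache: [95(c=2)]
  3. access 43: MISS. Cache: [43(c=1) 95(c=2)]
  4. access 91: MISS. Cache: [43(c=1) 91(c=1) 95(c=2)]
  5. access 9: MISS, evict 43(c=1). Cache: [91(c=1) 9(c=1) 95(c=2)]
  6. access 9: HIT, count now 2. Cache: [91(c=1) 95(c=2) 9(c=2)]
  7. access 95: HIT, count now 3. Cache: [91(c=1) 9(c=2) 95(c=3)]
  8. access 95: HIT, count now 4. Cache: [91(c=1) 9(c=2) 95(c=4)]
  9. access 91: HIT, count now 2. Cache: [9(c=2) 91(c=2) 95(c=4)]
  10. access 14: MISS, evict 9(c=2). Cache: [14(c=1) 91(c=2) 95(c=4)]
  11. access 95: HIT, count now 5. Cache: [14(c=1) 91(c=2) 95(c=5)]
  12. access 25: MISS, evict 14(c=1). Cache: [25(c=1) 91(c=2) 95(c=5)]
  13. access 95: HIT, count now 6. Cache: [25(c=1) 91(c=2) 95(c=6)]
  14. access 14: MISS, evict 25(c=1). Cache: [14(c=1) 91(c=2) 95(c=6)]
  15. access 95: HIT, count now 7. Cache: [14(c=1) 91(c=2) 95(c=7)]
  16. access 95: HIT, count now 8. Cache: [14(c=1) 91(c=2) 95(c=8)]
  17. access 25: MISS, evict 14(c=1). Cache: [25(c=1) 91(c=2) 95(c=8)]
  18. access 43: MISS, evict 25(c=1). Cache: [43(c=1) 91(c=2) 95(c=8)]
  19. access 9: MISS, evict 43(c=1). Cache: [9(c=1) 91(c=2) 95(c=8)]
  20. access 25: MISS, evict 9(c=1). Cache: [25(c=1) 91(c=2) 95(c=8)]
  21. access 25: HIT, count now 2. Cache: [91(c=2) 25(c=2) 95(c=8)]
  22. access 95: HIT, count now 9. Cache: [91(c=2) 25(c=2) 95(c=9)]
  23. access 43: MISS, evict 91(c=2). Cache: [43(c=1) 25(c=2) 95(c=9)]
  24. access 14: MISS, evict 43(c=1). Cache: [14(c=1) 25(c=2) 95(c=9)]
  25. access 14: HIT, count now 2. Cache: [25(c=2) 14(c=2) 95(c=9)]
  26. access 43: MISS, evict 25(c=2). Cache: [43(c=1) 14(c=2) 95(c=9)]
  27. access 9: MISS, evict 43(c=1). Cache: [9(c=1) 14(c=2) 95(c=9)]
  28. access 25: MISS, evict 9(c=1). Cache: [25(c=1) 14(c=2) 95(c=9)]
  29. access 9: MISS, evict 25(c=1). Cache: [9(c=1) 14(c=2) 95(c=9)]
  30. access 9: HIT, count now 2. Cache: [14(c=2) 9(c=2) 95(c=9)]
  31. access 43: MISS, evict 14(c=2). Cache: [43(c=1) 9(c=2) 95(c=9)]
  32. access 95: HIT, count now 10. Cache: [43(c=1) 9(c=2) 95(c=10)]
  33. access 9: HIT, count now 3. Cache: [43(c=1) 9(c=3) 95(c=10)]
  34. access 95: HIT, count now 11. Cache: [43(c=1) 9(c=3) 95(c=11)]
  35. access 9: HIT, count now 4. Cache: [43(c=1) 9(c=4) 95(c=11)]
Total: 17 hits, 18 misses, 15 evictions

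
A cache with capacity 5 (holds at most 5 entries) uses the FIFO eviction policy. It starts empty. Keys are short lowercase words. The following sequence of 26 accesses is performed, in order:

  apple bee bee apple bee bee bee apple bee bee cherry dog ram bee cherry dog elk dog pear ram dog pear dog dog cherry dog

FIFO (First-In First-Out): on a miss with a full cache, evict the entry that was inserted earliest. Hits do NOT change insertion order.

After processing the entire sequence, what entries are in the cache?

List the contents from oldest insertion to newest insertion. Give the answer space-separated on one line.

FIFO simulation (capacity=5):
  1. access apple: MISS. Cache (old->new): [apple]
  2. access bee: MISS. Cache (old->new): [apple bee]
  3. access bee: HIT. Cache (old->new): [apple bee]
  4. access apple: HIT. Cache (old->new): [apple bee]
  5. access bee: HIT. Cache (old->new): [apple bee]
  6. access bee: HIT. Cache (old->new): [apple bee]
  7. access bee: HIT. Cache (old->new): [apple bee]
  8. access apple: HIT. Cache (old->new): [apple bee]
  9. access bee: HIT. Cache (old->new): [apple bee]
  10. access bee: HIT. Cache (old->new): [apple bee]
  11. access cherry: MISS. Cache (old->new): [apple bee cherry]
  12. access dog: MISS. Cache (old->new): [apple bee cherry dog]
  13. access ram: MISS. Cache (old->new): [apple bee cherry dog ram]
  14. access bee: HIT. Cache (old->new): [apple bee cherry dog ram]
  15. access cherry: HIT. Cache (old->new): [apple bee cherry dog ram]
  16. access dog: HIT. Cache (old->new): [apple bee cherry dog ram]
  17. access elk: MISS, evict apple. Cache (old->new): [bee cherry dog ram elk]
  18. access dog: HIT. Cache (old->new): [bee cherry dog ram elk]
  19. access pear: MISS, evict bee. Cache (old->new): [cherry dog ram elk pear]
  20. access ram: HIT. Cache (old->new): [cherry dog ram elk pear]
  21. access dog: HIT. Cache (old->new): [cherry dog ram elk pear]
  22. access pear: HIT. Cache (old->new): [cherry dog ram elk pear]
  23. access dog: HIT. Cache (old->new): [cherry dog ram elk pear]
  24. access dog: HIT. Cache (old->new): [cherry dog ram elk pear]
  25. access cherry: HIT. Cache (old->new): [cherry dog ram elk pear]
  26. access dog: HIT. Cache (old->new): [cherry dog ram elk pear]
Total: 19 hits, 7 misses, 2 evictions

Answer: cherry dog ram elk pear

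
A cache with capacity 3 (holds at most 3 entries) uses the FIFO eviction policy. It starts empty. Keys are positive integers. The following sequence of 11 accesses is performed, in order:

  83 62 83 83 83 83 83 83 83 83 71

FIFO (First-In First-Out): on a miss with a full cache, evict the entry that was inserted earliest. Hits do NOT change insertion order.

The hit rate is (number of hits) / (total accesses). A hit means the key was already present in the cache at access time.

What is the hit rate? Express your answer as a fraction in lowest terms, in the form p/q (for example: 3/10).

Answer: 8/11

Derivation:
FIFO simulation (capacity=3):
  1. access 83: MISS. Cache (old->new): [83]
  2. access 62: MISS. Cache (old->new): [83 62]
  3. access 83: HIT. Cache (old->new): [83 62]
  4. access 83: HIT. Cache (old->new): [83 62]
  5. access 83: HIT. Cache (old->new): [83 62]
  6. access 83: HIT. Cache (old->new): [83 62]
  7. access 83: HIT. Cache (old->new): [83 62]
  8. access 83: HIT. Cache (old->new): [83 62]
  9. access 83: HIT. Cache (old->new): [83 62]
  10. access 83: HIT. Cache (old->new): [83 62]
  11. access 71: MISS. Cache (old->new): [83 62 71]
Total: 8 hits, 3 misses, 0 evictions

Hit rate = 8/11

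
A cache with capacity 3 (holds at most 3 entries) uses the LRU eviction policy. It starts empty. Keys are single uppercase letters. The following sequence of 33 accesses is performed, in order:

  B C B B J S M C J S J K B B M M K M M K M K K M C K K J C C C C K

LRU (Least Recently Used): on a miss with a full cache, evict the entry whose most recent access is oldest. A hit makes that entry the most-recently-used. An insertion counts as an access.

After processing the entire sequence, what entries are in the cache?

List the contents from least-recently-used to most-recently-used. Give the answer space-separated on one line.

Answer: J C K

Derivation:
LRU simulation (capacity=3):
  1. access B: MISS. Cache (LRU->MRU): [B]
  2. access C: MISS. Cache (LRU->MRU): [B C]
  3. access B: HIT. Cache (LRU->MRU): [C B]
  4. access B: HIT. Cache (LRU->MRU): [C B]
  5. access J: MISS. Cache (LRU->MRU): [C B J]
  6. access S: MISS, evict C. Cache (LRU->MRU): [B J S]
  7. access M: MISS, evict B. Cache (LRU->MRU): [J S M]
  8. access C: MISS, evict J. Cache (LRU->MRU): [S M C]
  9. access J: MISS, evict S. Cache (LRU->MRU): [M C J]
  10. access S: MISS, evict M. Cache (LRU->MRU): [C J S]
  11. access J: HIT. Cache (LRU->MRU): [C S J]
  12. access K: MISS, evict C. Cache (LRU->MRU): [S J K]
  13. access B: MISS, evict S. Cache (LRU->MRU): [J K B]
  14. access B: HIT. Cache (LRU->MRU): [J K B]
  15. access M: MISS, evict J. Cache (LRU->MRU): [K B M]
  16. access M: HIT. Cache (LRU->MRU): [K B M]
  17. access K: HIT. Cache (LRU->MRU): [B M K]
  18. access M: HIT. Cache (LRU->MRU): [B K M]
  19. access M: HIT. Cache (LRU->MRU): [B K M]
  20. access K: HIT. Cache (LRU->MRU): [B M K]
  21. access M: HIT. Cache (LRU->MRU): [B K M]
  22. access K: HIT. Cache (LRU->MRU): [B M K]
  23. access K: HIT. Cache (LRU->MRU): [B M K]
  24. access M: HIT. Cache (LRU->MRU): [B K M]
  25. access C: MISS, evict B. Cache (LRU->MRU): [K M C]
  26. access K: HIT. Cache (LRU->MRU): [M C K]
  27. access K: HIT. Cache (LRU->MRU): [M C K]
  28. access J: MISS, evict M. Cache (LRU->MRU): [C K J]
  29. access C: HIT. Cache (LRU->MRU): [K J C]
  30. access C: HIT. Cache (LRU->MRU): [K J C]
  31. access C: HIT. Cache (LRU->MRU): [K J C]
  32. access C: HIT. Cache (LRU->MRU): [K J C]
  33. access K: HIT. Cache (LRU->MRU): [J C K]
Total: 20 hits, 13 misses, 10 evictions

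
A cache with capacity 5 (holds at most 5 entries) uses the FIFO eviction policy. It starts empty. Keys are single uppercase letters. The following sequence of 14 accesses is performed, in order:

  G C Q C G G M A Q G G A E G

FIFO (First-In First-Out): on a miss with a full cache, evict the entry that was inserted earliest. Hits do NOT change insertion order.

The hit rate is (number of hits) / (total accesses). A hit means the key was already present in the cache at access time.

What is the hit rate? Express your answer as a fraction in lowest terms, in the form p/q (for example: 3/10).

Answer: 1/2

Derivation:
FIFO simulation (capacity=5):
  1. access G: MISS. Cache (old->new): [G]
  2. access C: MISS. Cache (old->new): [G C]
  3. access Q: MISS. Cache (old->new): [G C Q]
  4. access C: HIT. Cache (old->new): [G C Q]
  5. access G: HIT. Cache (old->new): [G C Q]
  6. access G: HIT. Cache (old->new): [G C Q]
  7. access M: MISS. Cache (old->new): [G C Q M]
  8. access A: MISS. Cache (old->new): [G C Q M A]
  9. access Q: HIT. Cache (old->new): [G C Q M A]
  10. access G: HIT. Cache (old->new): [G C Q M A]
  11. access G: HIT. Cache (old->new): [G C Q M A]
  12. access A: HIT. Cache (old->new): [G C Q M A]
  13. access E: MISS, evict G. Cache (old->new): [C Q M A E]
  14. access G: MISS, evict C. Cache (old->new): [Q M A E G]
Total: 7 hits, 7 misses, 2 evictions

Hit rate = 7/14 = 1/2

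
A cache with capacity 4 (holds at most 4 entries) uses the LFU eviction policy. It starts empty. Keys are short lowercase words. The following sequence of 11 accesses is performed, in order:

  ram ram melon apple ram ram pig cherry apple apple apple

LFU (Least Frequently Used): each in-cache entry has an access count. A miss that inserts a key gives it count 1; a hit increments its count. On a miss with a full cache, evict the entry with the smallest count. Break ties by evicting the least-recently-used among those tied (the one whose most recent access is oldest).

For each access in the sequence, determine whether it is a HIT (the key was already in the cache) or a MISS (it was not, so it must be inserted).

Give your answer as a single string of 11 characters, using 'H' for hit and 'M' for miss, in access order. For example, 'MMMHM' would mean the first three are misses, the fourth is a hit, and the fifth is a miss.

Answer: MHMMHHMMHHH

Derivation:
LFU simulation (capacity=4):
  1. access ram: MISS. Cache: [ram(c=1)]
  2. access ram: HIT, count now 2. Cache: [ram(c=2)]
  3. access melon: MISS. Cache: [melon(c=1) ram(c=2)]
  4. access apple: MISS. Cache: [melon(c=1) apple(c=1) ram(c=2)]
  5. access ram: HIT, count now 3. Cache: [melon(c=1) apple(c=1) ram(c=3)]
  6. access ram: HIT, count now 4. Cache: [melon(c=1) apple(c=1) ram(c=4)]
  7. access pig: MISS. Cache: [melon(c=1) apple(c=1) pig(c=1) ram(c=4)]
  8. access cherry: MISS, evict melon(c=1). Cache: [apple(c=1) pig(c=1) cherry(c=1) ram(c=4)]
  9. access apple: HIT, count now 2. Cache: [pig(c=1) cherry(c=1) apple(c=2) ram(c=4)]
  10. access apple: HIT, count now 3. Cache: [pig(c=1) cherry(c=1) apple(c=3) ram(c=4)]
  11. access apple: HIT, count now 4. Cache: [pig(c=1) cherry(c=1) ram(c=4) apple(c=4)]
Total: 6 hits, 5 misses, 1 evictions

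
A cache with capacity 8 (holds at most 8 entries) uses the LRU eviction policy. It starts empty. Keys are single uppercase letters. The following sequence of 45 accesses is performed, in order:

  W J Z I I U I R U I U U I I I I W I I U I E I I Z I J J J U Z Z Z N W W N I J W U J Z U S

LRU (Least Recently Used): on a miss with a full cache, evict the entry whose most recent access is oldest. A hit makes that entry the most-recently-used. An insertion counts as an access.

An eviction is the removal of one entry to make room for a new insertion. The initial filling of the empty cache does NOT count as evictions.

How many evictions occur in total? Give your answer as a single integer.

Answer: 1

Derivation:
LRU simulation (capacity=8):
  1. access W: MISS. Cache (LRU->MRU): [W]
  2. access J: MISS. Cache (LRU->MRU): [W J]
  3. access Z: MISS. Cache (LRU->MRU): [W J Z]
  4. access I: MISS. Cache (LRU->MRU): [W J Z I]
  5. access I: HIT. Cache (LRU->MRU): [W J Z I]
  6. access U: MISS. Cache (LRU->MRU): [W J Z I U]
  7. access I: HIT. Cache (LRU->MRU): [W J Z U I]
  8. access R: MISS. Cache (LRU->MRU): [W J Z U I R]
  9. access U: HIT. Cache (LRU->MRU): [W J Z I R U]
  10. access I: HIT. Cache (LRU->MRU): [W J Z R U I]
  11. access U: HIT. Cache (LRU->MRU): [W J Z R I U]
  12. access U: HIT. Cache (LRU->MRU): [W J Z R I U]
  13. access I: HIT. Cache (LRU->MRU): [W J Z R U I]
  14. access I: HIT. Cache (LRU->MRU): [W J Z R U I]
  15. access I: HIT. Cache (LRU->MRU): [W J Z R U I]
  16. access I: HIT. Cache (LRU->MRU): [W J Z R U I]
  17. access W: HIT. Cache (LRU->MRU): [J Z R U I W]
  18. access I: HIT. Cache (LRU->MRU): [J Z R U W I]
  19. access I: HIT. Cache (LRU->MRU): [J Z R U W I]
  20. access U: HIT. Cache (LRU->MRU): [J Z R W I U]
  21. access I: HIT. Cache (LRU->MRU): [J Z R W U I]
  22. access E: MISS. Cache (LRU->MRU): [J Z R W U I E]
  23. access I: HIT. Cache (LRU->MRU): [J Z R W U E I]
  24. access I: HIT. Cache (LRU->MRU): [J Z R W U E I]
  25. access Z: HIT. Cache (LRU->MRU): [J R W U E I Z]
  26. access I: HIT. Cache (LRU->MRU): [J R W U E Z I]
  27. access J: HIT. Cache (LRU->MRU): [R W U E Z I J]
  28. access J: HIT. Cache (LRU->MRU): [R W U E Z I J]
  29. access J: HIT. Cache (LRU->MRU): [R W U E Z I J]
  30. access U: HIT. Cache (LRU->MRU): [R W E Z I J U]
  31. access Z: HIT. Cache (LRU->MRU): [R W E I J U Z]
  32. access Z: HIT. Cache (LRU->MRU): [R W E I J U Z]
  33. access Z: HIT. Cache (LRU->MRU): [R W E I J U Z]
  34. access N: MISS. Cache (LRU->MRU): [R W E I J U Z N]
  35. access W: HIT. Cache (LRU->MRU): [R E I J U Z N W]
  36. access W: HIT. Cache (LRU->MRU): [R E I J U Z N W]
  37. access N: HIT. Cache (LRU->MRU): [R E I J U Z W N]
  38. access I: HIT. Cache (LRU->MRU): [R E J U Z W N I]
  39. access J: HIT. Cache (LRU->MRU): [R E U Z W N I J]
  40. access W: HIT. Cache (LRU->MRU): [R E U Z N I J W]
  41. access U: HIT. Cache (LRU->MRU): [R E Z N I J W U]
  42. access J: HIT. Cache (LRU->MRU): [R E Z N I W U J]
  43. access Z: HIT. Cache (LRU->MRU): [R E N I W U J Z]
  44. access U: HIT. Cache (LRU->MRU): [R E N I W J Z U]
  45. access S: MISS, evict R. Cache (LRU->MRU): [E N I W J Z U S]
Total: 36 hits, 9 misses, 1 evictions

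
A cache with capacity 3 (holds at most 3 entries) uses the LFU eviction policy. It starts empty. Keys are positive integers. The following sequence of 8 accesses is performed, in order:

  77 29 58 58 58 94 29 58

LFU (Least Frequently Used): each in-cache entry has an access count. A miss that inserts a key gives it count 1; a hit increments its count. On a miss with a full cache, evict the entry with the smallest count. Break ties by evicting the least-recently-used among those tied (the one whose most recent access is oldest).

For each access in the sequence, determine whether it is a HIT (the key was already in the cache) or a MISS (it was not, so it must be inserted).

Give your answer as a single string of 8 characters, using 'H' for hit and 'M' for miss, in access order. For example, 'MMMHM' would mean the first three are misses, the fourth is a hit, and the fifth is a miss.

Answer: MMMHHMHH

Derivation:
LFU simulation (capacity=3):
  1. access 77: MISS. Cache: [77(c=1)]
  2. access 29: MISS. Cache: [77(c=1) 29(c=1)]
  3. access 58: MISS. Cache: [77(c=1) 29(c=1) 58(c=1)]
  4. access 58: HIT, count now 2. Cache: [77(c=1) 29(c=1) 58(c=2)]
  5. access 58: HIT, count now 3. Cache: [77(c=1) 29(c=1) 58(c=3)]
  6. access 94: MISS, evict 77(c=1). Cache: [29(c=1) 94(c=1) 58(c=3)]
  7. access 29: HIT, count now 2. Cache: [94(c=1) 29(c=2) 58(c=3)]
  8. access 58: HIT, count now 4. Cache: [94(c=1) 29(c=2) 58(c=4)]
Total: 4 hits, 4 misses, 1 evictions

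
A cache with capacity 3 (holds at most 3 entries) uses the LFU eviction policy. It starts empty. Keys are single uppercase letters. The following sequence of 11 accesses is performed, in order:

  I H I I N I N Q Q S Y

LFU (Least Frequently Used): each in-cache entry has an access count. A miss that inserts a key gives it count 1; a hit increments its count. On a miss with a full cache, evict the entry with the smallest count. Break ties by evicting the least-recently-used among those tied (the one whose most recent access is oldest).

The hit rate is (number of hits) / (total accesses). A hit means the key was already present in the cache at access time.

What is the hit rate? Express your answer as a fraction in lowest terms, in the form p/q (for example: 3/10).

Answer: 5/11

Derivation:
LFU simulation (capacity=3):
  1. access I: MISS. Cache: [I(c=1)]
  2. access H: MISS. Cache: [I(c=1) H(c=1)]
  3. access I: HIT, count now 2. Cache: [H(c=1) I(c=2)]
  4. access I: HIT, count now 3. Cache: [H(c=1) I(c=3)]
  5. access N: MISS. Cache: [H(c=1) N(c=1) I(c=3)]
  6. access I: HIT, count now 4. Cache: [H(c=1) N(c=1) I(c=4)]
  7. access N: HIT, count now 2. Cache: [H(c=1) N(c=2) I(c=4)]
  8. access Q: MISS, evict H(c=1). Cache: [Q(c=1) N(c=2) I(c=4)]
  9. access Q: HIT, count now 2. Cache: [N(c=2) Q(c=2) I(c=4)]
  10. access S: MISS, evict N(c=2). Cache: [S(c=1) Q(c=2) I(c=4)]
  11. access Y: MISS, evict S(c=1). Cache: [Y(c=1) Q(c=2) I(c=4)]
Total: 5 hits, 6 misses, 3 evictions

Hit rate = 5/11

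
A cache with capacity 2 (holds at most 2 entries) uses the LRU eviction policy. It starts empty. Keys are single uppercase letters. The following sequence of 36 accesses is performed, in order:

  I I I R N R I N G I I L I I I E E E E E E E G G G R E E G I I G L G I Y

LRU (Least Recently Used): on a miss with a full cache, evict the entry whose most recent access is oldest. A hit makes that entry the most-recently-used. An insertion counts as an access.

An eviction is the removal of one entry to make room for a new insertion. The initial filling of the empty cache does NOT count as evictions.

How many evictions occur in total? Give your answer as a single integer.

LRU simulation (capacity=2):
  1. access I: MISS. Cache (LRU->MRU): [I]
  2. access I: HIT. Cache (LRU->MRU): [I]
  3. access I: HIT. Cache (LRU->MRU): [I]
  4. access R: MISS. Cache (LRU->MRU): [I R]
  5. access N: MISS, evict I. Cache (LRU->MRU): [R N]
  6. access R: HIT. Cache (LRU->MRU): [N R]
  7. access I: MISS, evict N. Cache (LRU->MRU): [R I]
  8. access N: MISS, evict R. Cache (LRU->MRU): [I N]
  9. access G: MISS, evict I. Cache (LRU->MRU): [N G]
  10. access I: MISS, evict N. Cache (LRU->MRU): [G I]
  11. access I: HIT. Cache (LRU->MRU): [G I]
  12. access L: MISS, evict G. Cache (LRU->MRU): [I L]
  13. access I: HIT. Cache (LRU->MRU): [L I]
  14. access I: HIT. Cache (LRU->MRU): [L I]
  15. access I: HIT. Cache (LRU->MRU): [L I]
  16. access E: MISS, evict L. Cache (LRU->MRU): [I E]
  17. access E: HIT. Cache (LRU->MRU): [I E]
  18. access E: HIT. Cache (LRU->MRU): [I E]
  19. access E: HIT. Cache (LRU->MRU): [I E]
  20. access E: HIT. Cache (LRU->MRU): [I E]
  21. access E: HIT. Cache (LRU->MRU): [I E]
  22. access E: HIT. Cache (LRU->MRU): [I E]
  23. access G: MISS, evict I. Cache (LRU->MRU): [E G]
  24. access G: HIT. Cache (LRU->MRU): [E G]
  25. access G: HIT. Cache (LRU->MRU): [E G]
  26. access R: MISS, evict E. Cache (LRU->MRU): [G R]
  27. access E: MISS, evict G. Cache (LRU->MRU): [R E]
  28. access E: HIT. Cache (LRU->MRU): [R E]
  29. access G: MISS, evict R. Cache (LRU->MRU): [E G]
  30. access I: MISS, evict E. Cache (LRU->MRU): [G I]
  31. access I: HIT. Cache (LRU->MRU): [G I]
  32. access G: HIT. Cache (LRU->MRU): [I G]
  33. access L: MISS, evict I. Cache (LRU->MRU): [G L]
  34. access G: HIT. Cache (LRU->MRU): [L G]
  35. access I: MISS, evict L. Cache (LRU->MRU): [G I]
  36. access Y: MISS, evict G. Cache (LRU->MRU): [I Y]
Total: 19 hits, 17 misses, 15 evictions

Answer: 15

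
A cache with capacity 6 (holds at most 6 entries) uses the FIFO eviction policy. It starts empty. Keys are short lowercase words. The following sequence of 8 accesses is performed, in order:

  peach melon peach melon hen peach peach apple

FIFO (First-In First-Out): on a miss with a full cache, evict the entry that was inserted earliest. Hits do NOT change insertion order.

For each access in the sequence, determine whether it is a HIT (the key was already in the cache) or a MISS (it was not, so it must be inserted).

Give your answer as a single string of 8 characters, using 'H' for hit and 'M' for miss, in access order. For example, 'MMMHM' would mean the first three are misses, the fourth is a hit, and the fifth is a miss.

Answer: MMHHMHHM

Derivation:
FIFO simulation (capacity=6):
  1. access peach: MISS. Cache (old->new): [peach]
  2. access melon: MISS. Cache (old->new): [peach melon]
  3. access peach: HIT. Cache (old->new): [peach melon]
  4. access melon: HIT. Cache (old->new): [peach melon]
  5. access hen: MISS. Cache (old->new): [peach melon hen]
  6. access peach: HIT. Cache (old->new): [peach melon hen]
  7. access peach: HIT. Cache (old->new): [peach melon hen]
  8. access apple: MISS. Cache (old->new): [peach melon hen apple]
Total: 4 hits, 4 misses, 0 evictions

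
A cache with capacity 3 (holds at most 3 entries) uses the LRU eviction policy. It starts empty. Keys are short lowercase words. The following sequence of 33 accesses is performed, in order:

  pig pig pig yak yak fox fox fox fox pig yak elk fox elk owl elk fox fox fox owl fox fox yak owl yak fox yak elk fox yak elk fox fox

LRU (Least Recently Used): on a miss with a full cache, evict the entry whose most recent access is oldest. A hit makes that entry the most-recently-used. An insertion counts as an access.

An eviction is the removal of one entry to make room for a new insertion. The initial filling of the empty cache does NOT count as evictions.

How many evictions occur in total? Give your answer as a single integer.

Answer: 5

Derivation:
LRU simulation (capacity=3):
  1. access pig: MISS. Cache (LRU->MRU): [pig]
  2. access pig: HIT. Cache (LRU->MRU): [pig]
  3. access pig: HIT. Cache (LRU->MRU): [pig]
  4. access yak: MISS. Cache (LRU->MRU): [pig yak]
  5. access yak: HIT. Cache (LRU->MRU): [pig yak]
  6. access fox: MISS. Cache (LRU->MRU): [pig yak fox]
  7. access fox: HIT. Cache (LRU->MRU): [pig yak fox]
  8. access fox: HIT. Cache (LRU->MRU): [pig yak fox]
  9. access fox: HIT. Cache (LRU->MRU): [pig yak fox]
  10. access pig: HIT. Cache (LRU->MRU): [yak fox pig]
  11. access yak: HIT. Cache (LRU->MRU): [fox pig yak]
  12. access elk: MISS, evict fox. Cache (LRU->MRU): [pig yak elk]
  13. access fox: MISS, evict pig. Cache (LRU->MRU): [yak elk fox]
  14. access elk: HIT. Cache (LRU->MRU): [yak fox elk]
  15. access owl: MISS, evict yak. Cache (LRU->MRU): [fox elk owl]
  16. access elk: HIT. Cache (LRU->MRU): [fox owl elk]
  17. access fox: HIT. Cache (LRU->MRU): [owl elk fox]
  18. access fox: HIT. Cache (LRU->MRU): [owl elk fox]
  19. access fox: HIT. Cache (LRU->MRU): [owl elk fox]
  20. access owl: HIT. Cache (LRU->MRU): [elk fox owl]
  21. access fox: HIT. Cache (LRU->MRU): [elk owl fox]
  22. access fox: HIT. Cache (LRU->MRU): [elk owl fox]
  23. access yak: MISS, evict elk. Cache (LRU->MRU): [owl fox yak]
  24. access owl: HIT. Cache (LRU->MRU): [fox yak owl]
  25. access yak: HIT. Cache (LRU->MRU): [fox owl yak]
  26. access fox: HIT. Cache (LRU->MRU): [owl yak fox]
  27. access yak: HIT. Cache (LRU->MRU): [owl fox yak]
  28. access elk: MISS, evict owl. Cache (LRU->MRU): [fox yak elk]
  29. access fox: HIT. Cache (LRU->MRU): [yak elk fox]
  30. access yak: HIT. Cache (LRU->MRU): [elk fox yak]
  31. access elk: HIT. Cache (LRU->MRU): [fox yak elk]
  32. access fox: HIT. Cache (LRU->MRU): [yak elk fox]
  33. access fox: HIT. Cache (LRU->MRU): [yak elk fox]
Total: 25 hits, 8 misses, 5 evictions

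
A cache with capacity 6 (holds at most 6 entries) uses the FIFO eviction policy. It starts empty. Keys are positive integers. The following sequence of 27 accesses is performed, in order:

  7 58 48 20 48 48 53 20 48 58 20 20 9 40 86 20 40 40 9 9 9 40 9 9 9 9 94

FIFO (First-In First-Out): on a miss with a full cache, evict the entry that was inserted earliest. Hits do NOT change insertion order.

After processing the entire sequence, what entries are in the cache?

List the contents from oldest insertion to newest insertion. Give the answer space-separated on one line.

Answer: 20 53 9 40 86 94

Derivation:
FIFO simulation (capacity=6):
  1. access 7: MISS. Cache (old->new): [7]
  2. access 58: MISS. Cache (old->new): [7 58]
  3. access 48: MISS. Cache (old->new): [7 58 48]
  4. access 20: MISS. Cache (old->new): [7 58 48 20]
  5. access 48: HIT. Cache (old->new): [7 58 48 20]
  6. access 48: HIT. Cache (old->new): [7 58 48 20]
  7. access 53: MISS. Cache (old->new): [7 58 48 20 53]
  8. access 20: HIT. Cache (old->new): [7 58 48 20 53]
  9. access 48: HIT. Cache (old->new): [7 58 48 20 53]
  10. access 58: HIT. Cache (old->new): [7 58 48 20 53]
  11. access 20: HIT. Cache (old->new): [7 58 48 20 53]
  12. access 20: HIT. Cache (old->new): [7 58 48 20 53]
  13. access 9: MISS. Cache (old->new): [7 58 48 20 53 9]
  14. access 40: MISS, evict 7. Cache (old->new): [58 48 20 53 9 40]
  15. access 86: MISS, evict 58. Cache (old->new): [48 20 53 9 40 86]
  16. access 20: HIT. Cache (old->new): [48 20 53 9 40 86]
  17. access 40: HIT. Cache (old->new): [48 20 53 9 40 86]
  18. access 40: HIT. Cache (old->new): [48 20 53 9 40 86]
  19. access 9: HIT. Cache (old->new): [48 20 53 9 40 86]
  20. access 9: HIT. Cache (old->new): [48 20 53 9 40 86]
  21. access 9: HIT. Cache (old->new): [48 20 53 9 40 86]
  22. access 40: HIT. Cache (old->new): [48 20 53 9 40 86]
  23. access 9: HIT. Cache (old->new): [48 20 53 9 40 86]
  24. access 9: HIT. Cache (old->new): [48 20 53 9 40 86]
  25. access 9: HIT. Cache (old->new): [48 20 53 9 40 86]
  26. access 9: HIT. Cache (old->new): [48 20 53 9 40 86]
  27. access 94: MISS, evict 48. Cache (old->new): [20 53 9 40 86 94]
Total: 18 hits, 9 misses, 3 evictions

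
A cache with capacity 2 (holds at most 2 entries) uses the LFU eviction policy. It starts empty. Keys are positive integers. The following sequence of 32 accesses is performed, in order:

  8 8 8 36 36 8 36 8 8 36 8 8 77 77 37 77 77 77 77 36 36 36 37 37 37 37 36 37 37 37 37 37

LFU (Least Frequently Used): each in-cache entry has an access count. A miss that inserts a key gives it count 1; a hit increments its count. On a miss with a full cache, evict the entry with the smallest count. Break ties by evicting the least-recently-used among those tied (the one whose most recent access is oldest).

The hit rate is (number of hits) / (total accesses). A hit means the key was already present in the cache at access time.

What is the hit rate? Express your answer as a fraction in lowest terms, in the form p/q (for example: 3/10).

Answer: 23/32

Derivation:
LFU simulation (capacity=2):
  1. access 8: MISS. Cache: [8(c=1)]
  2. access 8: HIT, count now 2. Cache: [8(c=2)]
  3. access 8: HIT, count now 3. Cache: [8(c=3)]
  4. access 36: MISS. Cache: [36(c=1) 8(c=3)]
  5. access 36: HIT, count now 2. Cache: [36(c=2) 8(c=3)]
  6. access 8: HIT, count now 4. Cache: [36(c=2) 8(c=4)]
  7. access 36: HIT, count now 3. Cache: [36(c=3) 8(c=4)]
  8. access 8: HIT, count now 5. Cache: [36(c=3) 8(c=5)]
  9. access 8: HIT, count now 6. Cache: [36(c=3) 8(c=6)]
  10. access 36: HIT, count now 4. Cache: [36(c=4) 8(c=6)]
  11. access 8: HIT, count now 7. Cache: [36(c=4) 8(c=7)]
  12. access 8: HIT, count now 8. Cache: [36(c=4) 8(c=8)]
  13. access 77: MISS, evict 36(c=4). Cache: [77(c=1) 8(c=8)]
  14. access 77: HIT, count now 2. Cache: [77(c=2) 8(c=8)]
  15. access 37: MISS, evict 77(c=2). Cache: [37(c=1) 8(c=8)]
  16. access 77: MISS, evict 37(c=1). Cache: [77(c=1) 8(c=8)]
  17. access 77: HIT, count now 2. Cache: [77(c=2) 8(c=8)]
  18. access 77: HIT, count now 3. Cache: [77(c=3) 8(c=8)]
  19. access 77: HIT, count now 4. Cache: [77(c=4) 8(c=8)]
  20. access 36: MISS, evict 77(c=4). Cache: [36(c=1) 8(c=8)]
  21. access 36: HIT, count now 2. Cache: [36(c=2) 8(c=8)]
  22. access 36: HIT, count now 3. Cache: [36(c=3) 8(c=8)]
  23. access 37: MISS, evict 36(c=3). Cache: [37(c=1) 8(c=8)]
  24. access 37: HIT, count now 2. Cache: [37(c=2) 8(c=8)]
  25. access 37: HIT, count now 3. Cache: [37(c=3) 8(c=8)]
  26. access 37: HIT, count now 4. Cache: [37(c=4) 8(c=8)]
  27. access 36: MISS, evict 37(c=4). Cache: [36(c=1) 8(c=8)]
  28. access 37: MISS, evict 36(c=1). Cache: [37(c=1) 8(c=8)]
  29. access 37: HIT, count now 2. Cache: [37(c=2) 8(c=8)]
  30. access 37: HIT, count now 3. Cache: [37(c=3) 8(c=8)]
  31. access 37: HIT, count now 4. Cache: [37(c=4) 8(c=8)]
  32. access 37: HIT, count now 5. Cache: [37(c=5) 8(c=8)]
Total: 23 hits, 9 misses, 7 evictions

Hit rate = 23/32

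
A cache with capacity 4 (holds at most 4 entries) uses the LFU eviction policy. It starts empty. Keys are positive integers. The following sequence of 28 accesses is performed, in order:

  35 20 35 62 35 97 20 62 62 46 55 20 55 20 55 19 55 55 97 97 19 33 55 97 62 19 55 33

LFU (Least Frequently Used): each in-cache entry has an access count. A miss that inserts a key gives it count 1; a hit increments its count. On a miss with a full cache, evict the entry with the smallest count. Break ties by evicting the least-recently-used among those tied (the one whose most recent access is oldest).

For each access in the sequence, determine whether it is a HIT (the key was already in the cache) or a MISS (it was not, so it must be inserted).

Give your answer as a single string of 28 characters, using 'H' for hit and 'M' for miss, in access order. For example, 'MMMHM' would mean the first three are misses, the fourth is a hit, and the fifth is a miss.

Answer: MMHMHMHHHMMHHHHMHHMHMMHMHMHM

Derivation:
LFU simulation (capacity=4):
  1. access 35: MISS. Cache: [35(c=1)]
  2. access 20: MISS. Cache: [35(c=1) 20(c=1)]
  3. access 35: HIT, count now 2. Cache: [20(c=1) 35(c=2)]
  4. access 62: MISS. Cache: [20(c=1) 62(c=1) 35(c=2)]
  5. access 35: HIT, count now 3. Cache: [20(c=1) 62(c=1) 35(c=3)]
  6. access 97: MISS. Cache: [20(c=1) 62(c=1) 97(c=1) 35(c=3)]
  7. access 20: HIT, count now 2. Cache: [62(c=1) 97(c=1) 20(c=2) 35(c=3)]
  8. access 62: HIT, count now 2. Cache: [97(c=1) 20(c=2) 62(c=2) 35(c=3)]
  9. access 62: HIT, count now 3. Cache: [97(c=1) 20(c=2) 35(c=3) 62(c=3)]
  10. access 46: MISS, evict 97(c=1). Cache: [46(c=1) 20(c=2) 35(c=3) 62(c=3)]
  11. access 55: MISS, evict 46(c=1). Cache: [55(c=1) 20(c=2) 35(c=3) 62(c=3)]
  12. access 20: HIT, count now 3. Cache: [55(c=1) 35(c=3) 62(c=3) 20(c=3)]
  13. access 55: HIT, count now 2. Cache: [55(c=2) 35(c=3) 62(c=3) 20(c=3)]
  14. access 20: HIT, count now 4. Cache: [55(c=2) 35(c=3) 62(c=3) 20(c=4)]
  15. access 55: HIT, count now 3. Cache: [35(c=3) 62(c=3) 55(c=3) 20(c=4)]
  16. access 19: MISS, evict 35(c=3). Cache: [19(c=1) 62(c=3) 55(c=3) 20(c=4)]
  17. access 55: HIT, count now 4. Cache: [19(c=1) 62(c=3) 20(c=4) 55(c=4)]
  18. access 55: HIT, count now 5. Cache: [19(c=1) 62(c=3) 20(c=4) 55(c=5)]
  19. access 97: MISS, evict 19(c=1). Cache: [97(c=1) 62(c=3) 20(c=4) 55(c=5)]
  20. access 97: HIT, count now 2. Cache: [97(c=2) 62(c=3) 20(c=4) 55(c=5)]
  21. access 19: MISS, evict 97(c=2). Cache: [19(c=1) 62(c=3) 20(c=4) 55(c=5)]
  22. access 33: MISS, evict 19(c=1). Cache: [33(c=1) 62(c=3) 20(c=4) 55(c=5)]
  23. access 55: HIT, count now 6. Cache: [33(c=1) 62(c=3) 20(c=4) 55(c=6)]
  24. access 97: MISS, evict 33(c=1). Cache: [97(c=1) 62(c=3) 20(c=4) 55(c=6)]
  25. access 62: HIT, count now 4. Cache: [97(c=1) 20(c=4) 62(c=4) 55(c=6)]
  26. access 19: MISS, evict 97(c=1). Cache: [19(c=1) 20(c=4) 62(c=4) 55(c=6)]
  27. access 55: HIT, count now 7. Cache: [19(c=1) 20(c=4) 62(c=4) 55(c=7)]
  28. access 33: MISS, evict 19(c=1). Cache: [33(c=1) 20(c=4) 62(c=4) 55(c=7)]
Total: 15 hits, 13 misses, 9 evictions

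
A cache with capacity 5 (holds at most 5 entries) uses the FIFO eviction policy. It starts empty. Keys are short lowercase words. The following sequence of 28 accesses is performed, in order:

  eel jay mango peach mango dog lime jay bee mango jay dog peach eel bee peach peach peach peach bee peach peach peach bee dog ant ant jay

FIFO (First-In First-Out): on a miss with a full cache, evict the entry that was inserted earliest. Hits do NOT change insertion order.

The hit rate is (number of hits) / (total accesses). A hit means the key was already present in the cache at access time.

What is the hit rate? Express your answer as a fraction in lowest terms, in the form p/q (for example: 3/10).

FIFO simulation (capacity=5):
  1. access eel: MISS. Cache (old->new): [eel]
  2. access jay: MISS. Cache (old->new): [eel jay]
  3. access mango: MISS. Cache (old->new): [eel jay mango]
  4. access peach: MISS. Cache (old->new): [eel jay mango peach]
  5. access mango: HIT. Cache (old->new): [eel jay mango peach]
  6. access dog: MISS. Cache (old->new): [eel jay mango peach dog]
  7. access lime: MISS, evict eel. Cache (old->new): [jay mango peach dog lime]
  8. access jay: HIT. Cache (old->new): [jay mango peach dog lime]
  9. access bee: MISS, evict jay. Cache (old->new): [mango peach dog lime bee]
  10. access mango: HIT. Cache (old->new): [mango peach dog lime bee]
  11. access jay: MISS, evict mango. Cache (old->new): [peach dog lime bee jay]
  12. access dog: HIT. Cache (old->new): [peach dog lime bee jay]
  13. access peach: HIT. Cache (old->new): [peach dog lime bee jay]
  14. access eel: MISS, evict peach. Cache (old->new): [dog lime bee jay eel]
  15. access bee: HIT. Cache (old->new): [dog lime bee jay eel]
  16. access peach: MISS, evict dog. Cache (old->new): [lime bee jay eel peach]
  17. access peach: HIT. Cache (old->new): [lime bee jay eel peach]
  18. access peach: HIT. Cache (old->new): [lime bee jay eel peach]
  19. access peach: HIT. Cache (old->new): [lime bee jay eel peach]
  20. access bee: HIT. Cache (old->new): [lime bee jay eel peach]
  21. access peach: HIT. Cache (old->new): [lime bee jay eel peach]
  22. access peach: HIT. Cache (old->new): [lime bee jay eel peach]
  23. access peach: HIT. Cache (old->new): [lime bee jay eel peach]
  24. access bee: HIT. Cache (old->new): [lime bee jay eel peach]
  25. access dog: MISS, evict lime. Cache (old->new): [bee jay eel peach dog]
  26. access ant: MISS, evict bee. Cache (old->new): [jay eel peach dog ant]
  27. access ant: HIT. Cache (old->new): [jay eel peach dog ant]
  28. access jay: HIT. Cache (old->new): [jay eel peach dog ant]
Total: 16 hits, 12 misses, 7 evictions

Hit rate = 16/28 = 4/7

Answer: 4/7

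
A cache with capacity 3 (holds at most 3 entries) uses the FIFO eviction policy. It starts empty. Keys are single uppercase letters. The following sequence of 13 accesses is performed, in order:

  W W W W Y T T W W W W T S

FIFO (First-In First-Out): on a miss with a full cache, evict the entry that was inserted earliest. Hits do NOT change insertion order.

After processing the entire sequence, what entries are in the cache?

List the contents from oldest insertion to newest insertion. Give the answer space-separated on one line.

FIFO simulation (capacity=3):
  1. access W: MISS. Cache (old->new): [W]
  2. access W: HIT. Cache (old->new): [W]
  3. access W: HIT. Cache (old->new): [W]
  4. access W: HIT. Cache (old->new): [W]
  5. access Y: MISS. Cache (old->new): [W Y]
  6. access T: MISS. Cache (old->new): [W Y T]
  7. access T: HIT. Cache (old->new): [W Y T]
  8. access W: HIT. Cache (old->new): [W Y T]
  9. access W: HIT. Cache (old->new): [W Y T]
  10. access W: HIT. Cache (old->new): [W Y T]
  11. access W: HIT. Cache (old->new): [W Y T]
  12. access T: HIT. Cache (old->new): [W Y T]
  13. access S: MISS, evict W. Cache (old->new): [Y T S]
Total: 9 hits, 4 misses, 1 evictions

Answer: Y T S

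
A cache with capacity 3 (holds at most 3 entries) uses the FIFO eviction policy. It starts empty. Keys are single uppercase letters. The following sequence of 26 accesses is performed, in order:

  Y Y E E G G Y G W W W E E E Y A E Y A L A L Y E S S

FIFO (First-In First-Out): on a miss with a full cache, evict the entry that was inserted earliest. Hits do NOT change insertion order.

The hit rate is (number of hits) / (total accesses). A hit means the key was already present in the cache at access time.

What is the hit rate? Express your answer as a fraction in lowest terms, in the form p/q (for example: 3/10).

Answer: 8/13

Derivation:
FIFO simulation (capacity=3):
  1. access Y: MISS. Cache (old->new): [Y]
  2. access Y: HIT. Cache (old->new): [Y]
  3. access E: MISS. Cache (old->new): [Y E]
  4. access E: HIT. Cache (old->new): [Y E]
  5. access G: MISS. Cache (old->new): [Y E G]
  6. access G: HIT. Cache (old->new): [Y E G]
  7. access Y: HIT. Cache (old->new): [Y E G]
  8. access G: HIT. Cache (old->new): [Y E G]
  9. access W: MISS, evict Y. Cache (old->new): [E G W]
  10. access W: HIT. Cache (old->new): [E G W]
  11. access W: HIT. Cache (old->new): [E G W]
  12. access E: HIT. Cache (old->new): [E G W]
  13. access E: HIT. Cache (old->new): [E G W]
  14. access E: HIT. Cache (old->new): [E G W]
  15. access Y: MISS, evict E. Cache (old->new): [G W Y]
  16. access A: MISS, evict G. Cache (old->new): [W Y A]
  17. access E: MISS, evict W. Cache (old->new): [Y A E]
  18. access Y: HIT. Cache (old->new): [Y A E]
  19. access A: HIT. Cache (old->new): [Y A E]
  20. access L: MISS, evict Y. Cache (old->new): [A E L]
  21. access A: HIT. Cache (old->new): [A E L]
  22. access L: HIT. Cache (old->new): [A E L]
  23. access Y: MISS, evict A. Cache (old->new): [E L Y]
  24. access E: HIT. Cache (old->new): [E L Y]
  25. access S: MISS, evict E. Cache (old->new): [L Y S]
  26. access S: HIT. Cache (old->new): [L Y S]
Total: 16 hits, 10 misses, 7 evictions

Hit rate = 16/26 = 8/13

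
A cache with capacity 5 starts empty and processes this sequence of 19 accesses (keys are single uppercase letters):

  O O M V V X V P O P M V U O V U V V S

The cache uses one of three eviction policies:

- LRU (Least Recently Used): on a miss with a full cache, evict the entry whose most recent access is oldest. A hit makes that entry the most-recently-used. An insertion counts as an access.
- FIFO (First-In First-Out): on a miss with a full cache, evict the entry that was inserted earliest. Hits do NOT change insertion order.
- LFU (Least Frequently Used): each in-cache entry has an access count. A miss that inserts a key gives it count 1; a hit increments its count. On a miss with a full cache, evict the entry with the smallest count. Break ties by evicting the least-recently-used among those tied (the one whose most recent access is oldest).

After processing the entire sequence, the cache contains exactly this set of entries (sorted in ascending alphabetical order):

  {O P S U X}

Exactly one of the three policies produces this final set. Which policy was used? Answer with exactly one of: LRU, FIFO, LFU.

Simulating under each policy and comparing final sets:
  LRU: final set = {M O S U V} -> differs
  FIFO: final set = {O P S U X} -> MATCHES target
  LFU: final set = {M O S U V} -> differs
Only FIFO produces the target set.

Answer: FIFO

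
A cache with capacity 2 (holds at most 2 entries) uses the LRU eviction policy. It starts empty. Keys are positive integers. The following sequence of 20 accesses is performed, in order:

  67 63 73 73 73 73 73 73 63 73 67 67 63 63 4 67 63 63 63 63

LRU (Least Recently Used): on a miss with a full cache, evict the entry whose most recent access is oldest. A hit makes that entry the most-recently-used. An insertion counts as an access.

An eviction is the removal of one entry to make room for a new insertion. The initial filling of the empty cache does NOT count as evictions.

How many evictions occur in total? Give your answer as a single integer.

Answer: 6

Derivation:
LRU simulation (capacity=2):
  1. access 67: MISS. Cache (LRU->MRU): [67]
  2. access 63: MISS. Cache (LRU->MRU): [67 63]
  3. access 73: MISS, evict 67. Cache (LRU->MRU): [63 73]
  4. access 73: HIT. Cache (LRU->MRU): [63 73]
  5. access 73: HIT. Cache (LRU->MRU): [63 73]
  6. access 73: HIT. Cache (LRU->MRU): [63 73]
  7. access 73: HIT. Cache (LRU->MRU): [63 73]
  8. access 73: HIT. Cache (LRU->MRU): [63 73]
  9. access 63: HIT. Cache (LRU->MRU): [73 63]
  10. access 73: HIT. Cache (LRU->MRU): [63 73]
  11. access 67: MISS, evict 63. Cache (LRU->MRU): [73 67]
  12. access 67: HIT. Cache (LRU->MRU): [73 67]
  13. access 63: MISS, evict 73. Cache (LRU->MRU): [67 63]
  14. access 63: HIT. Cache (LRU->MRU): [67 63]
  15. access 4: MISS, evict 67. Cache (LRU->MRU): [63 4]
  16. access 67: MISS, evict 63. Cache (LRU->MRU): [4 67]
  17. access 63: MISS, evict 4. Cache (LRU->MRU): [67 63]
  18. access 63: HIT. Cache (LRU->MRU): [67 63]
  19. access 63: HIT. Cache (LRU->MRU): [67 63]
  20. access 63: HIT. Cache (LRU->MRU): [67 63]
Total: 12 hits, 8 misses, 6 evictions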